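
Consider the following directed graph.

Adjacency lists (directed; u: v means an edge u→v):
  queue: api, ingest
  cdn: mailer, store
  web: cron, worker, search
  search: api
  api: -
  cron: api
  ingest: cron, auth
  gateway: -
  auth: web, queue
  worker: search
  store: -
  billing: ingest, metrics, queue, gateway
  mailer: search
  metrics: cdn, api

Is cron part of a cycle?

No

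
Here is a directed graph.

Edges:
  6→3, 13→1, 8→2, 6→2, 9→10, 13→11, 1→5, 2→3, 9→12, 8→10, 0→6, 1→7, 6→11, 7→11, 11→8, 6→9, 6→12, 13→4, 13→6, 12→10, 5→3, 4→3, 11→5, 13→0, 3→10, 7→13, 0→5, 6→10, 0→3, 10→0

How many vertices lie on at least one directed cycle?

A vertex is on a directed cycle iff it belongs to a strongly connected component of size ≥ 2 (or has a self-loop).
The vertices on cycles are {0, 1, 2, 3, 5, 6, 7, 8, 9, 10, 11, 12, 13} — 13 in total.

13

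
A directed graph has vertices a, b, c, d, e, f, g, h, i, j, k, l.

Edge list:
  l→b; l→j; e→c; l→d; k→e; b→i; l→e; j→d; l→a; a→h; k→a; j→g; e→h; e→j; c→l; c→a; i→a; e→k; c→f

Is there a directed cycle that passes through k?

k is on a cycle iff k can reach itself via ≥1 edge.
k → e → k — yes.

Yes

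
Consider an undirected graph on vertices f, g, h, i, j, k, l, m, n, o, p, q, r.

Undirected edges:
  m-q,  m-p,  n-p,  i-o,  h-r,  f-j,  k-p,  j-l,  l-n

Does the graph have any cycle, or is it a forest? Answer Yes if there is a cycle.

DFS, tracking each vertex's parent; an edge to a visited non-parent vertex closes a cycle.
Start from j:
visit j (parent –)
  visit f (parent j)
    f–j: parent, skip
  visit l (parent j)
    l–j: parent, skip
    visit n (parent l)
      visit p (parent n)
        visit k (parent p)
          k–p: parent, skip
        visit m (parent p)
          visit q (parent m)
            q–m: parent, skip
          m–p: parent, skip
        p–n: parent, skip
      n–l: parent, skip
visit g (parent –)
visit h (parent –)
  visit r (parent h)
    r–h: parent, skip
visit i (parent –)
  visit o (parent i)
    o–i: parent, skip
No non-parent visited neighbor found — the graph is a forest.

No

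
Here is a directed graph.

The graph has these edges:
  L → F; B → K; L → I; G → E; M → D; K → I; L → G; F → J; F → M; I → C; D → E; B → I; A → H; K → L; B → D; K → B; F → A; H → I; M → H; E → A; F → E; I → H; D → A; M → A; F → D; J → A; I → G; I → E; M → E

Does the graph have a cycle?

Yes

DFS with white/gray/black marking, starting from L:
L gray
  F gray
    E gray
      A gray
        H gray
          I gray
            G gray
              G→E: E is gray → back edge
Back edge found, so a cycle exists: E → A → H → I → G → E.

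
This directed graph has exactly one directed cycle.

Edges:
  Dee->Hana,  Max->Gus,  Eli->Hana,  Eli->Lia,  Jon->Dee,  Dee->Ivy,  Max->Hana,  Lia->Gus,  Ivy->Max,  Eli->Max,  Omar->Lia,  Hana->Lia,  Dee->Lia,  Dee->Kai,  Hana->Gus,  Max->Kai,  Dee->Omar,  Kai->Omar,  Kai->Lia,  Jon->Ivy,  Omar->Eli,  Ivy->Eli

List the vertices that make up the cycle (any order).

Eli, Kai, Max, Omar

DFS with gray/black marking from Omar:
Omar gray
  Lia gray
    Gus gray
    Gus black
  Lia black
  Eli gray
    Hana gray
      Hana→Lia: Lia black — skip
      Hana→Gus: Gus black — skip
    Hana black
    Max gray
      Kai gray
        Kai→Lia: Lia black — skip
        Kai→Omar: Omar is gray → back edge
Back edge closes the cycle Omar → Eli → Max → Kai → Omar; its vertices are {Eli, Kai, Max, Omar}.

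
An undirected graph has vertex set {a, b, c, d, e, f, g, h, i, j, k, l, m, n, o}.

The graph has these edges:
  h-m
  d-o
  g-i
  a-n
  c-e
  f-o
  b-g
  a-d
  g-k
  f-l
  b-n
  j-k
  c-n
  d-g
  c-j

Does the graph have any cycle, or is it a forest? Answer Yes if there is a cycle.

Yes

DFS, tracking each vertex's parent; an edge to a visited non-parent vertex closes a cycle.
Start from c:
visit c (parent –)
  visit n (parent c)
    visit b (parent n)
      b–n: parent, skip
      visit g (parent b)
        visit i (parent g)
          i–g: parent, skip
        visit k (parent g)
          k–g: parent, skip
          visit j (parent k)
            j–c: c visited and ≠ parent → cycle
Cycle: c – n – b – g – k – j – c.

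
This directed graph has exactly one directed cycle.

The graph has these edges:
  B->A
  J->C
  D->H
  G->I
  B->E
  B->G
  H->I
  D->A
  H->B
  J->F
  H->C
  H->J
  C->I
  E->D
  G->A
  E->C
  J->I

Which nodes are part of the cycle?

DFS with gray/black marking from H:
H gray
  C gray
    I gray
    I black
  C black
  J gray
    F gray
    F black
    J→I: I black — skip
    J→C: C black — skip
  J black
  B gray
    E gray
      E→C: C black — skip
      D gray
        A gray
        A black
        D→H: H is gray → back edge
Back edge closes the cycle H → B → E → D → H; its vertices are {B, D, E, H}.

B, D, E, H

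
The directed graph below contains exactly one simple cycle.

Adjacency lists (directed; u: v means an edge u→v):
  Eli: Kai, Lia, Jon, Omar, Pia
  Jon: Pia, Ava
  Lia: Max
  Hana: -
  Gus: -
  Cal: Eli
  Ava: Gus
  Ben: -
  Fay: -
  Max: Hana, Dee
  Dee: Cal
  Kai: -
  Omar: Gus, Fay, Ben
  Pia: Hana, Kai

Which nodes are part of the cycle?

DFS with gray/black marking from Eli:
Eli gray
  Kai gray
  Kai black
  Lia gray
    Max gray
      Hana gray
      Hana black
      Dee gray
        Cal gray
          Cal→Eli: Eli is gray → back edge
Back edge closes the cycle Eli → Lia → Max → Dee → Cal → Eli; its vertices are {Cal, Dee, Eli, Lia, Max}.

Cal, Dee, Eli, Lia, Max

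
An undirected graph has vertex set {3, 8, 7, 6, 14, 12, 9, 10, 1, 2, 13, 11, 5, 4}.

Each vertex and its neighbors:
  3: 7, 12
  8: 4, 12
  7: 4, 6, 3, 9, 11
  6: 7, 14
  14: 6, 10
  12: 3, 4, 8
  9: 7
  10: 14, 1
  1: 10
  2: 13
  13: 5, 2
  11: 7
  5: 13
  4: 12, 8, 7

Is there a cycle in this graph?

DFS, tracking each vertex's parent; an edge to a visited non-parent vertex closes a cycle.
Start from 7:
visit 7 (parent –)
  visit 4 (parent 7)
    visit 12 (parent 4)
      visit 3 (parent 12)
        3–7: 7 visited and ≠ parent → cycle
Cycle: 7 – 4 – 12 – 3 – 7.

Yes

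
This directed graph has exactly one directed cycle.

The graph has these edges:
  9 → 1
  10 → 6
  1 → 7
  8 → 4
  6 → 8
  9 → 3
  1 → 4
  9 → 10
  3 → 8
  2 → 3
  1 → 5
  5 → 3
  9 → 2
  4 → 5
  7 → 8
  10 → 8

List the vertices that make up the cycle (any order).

DFS with gray/black marking from 4:
4 gray
  5 gray
    3 gray
      8 gray
        8→4: 4 is gray → back edge
Back edge closes the cycle 4 → 5 → 3 → 8 → 4; its vertices are {3, 4, 5, 8}.

3, 4, 5, 8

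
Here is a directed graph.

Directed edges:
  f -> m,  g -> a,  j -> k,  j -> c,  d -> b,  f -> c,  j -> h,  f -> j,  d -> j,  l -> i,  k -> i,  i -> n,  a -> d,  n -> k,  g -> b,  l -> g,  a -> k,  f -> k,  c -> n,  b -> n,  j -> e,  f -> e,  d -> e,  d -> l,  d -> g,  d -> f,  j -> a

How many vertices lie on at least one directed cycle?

9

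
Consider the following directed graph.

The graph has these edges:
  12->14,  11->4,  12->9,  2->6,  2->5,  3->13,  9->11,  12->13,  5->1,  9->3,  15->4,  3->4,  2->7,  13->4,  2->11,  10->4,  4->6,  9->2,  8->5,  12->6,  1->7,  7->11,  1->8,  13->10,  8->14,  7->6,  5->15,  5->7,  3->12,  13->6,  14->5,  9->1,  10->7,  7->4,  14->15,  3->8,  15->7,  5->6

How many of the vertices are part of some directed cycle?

A vertex is on a directed cycle iff it belongs to a strongly connected component of size ≥ 2 (or has a self-loop).
The vertices on cycles are {1, 3, 5, 8, 9, 12, 14} — 7 in total.

7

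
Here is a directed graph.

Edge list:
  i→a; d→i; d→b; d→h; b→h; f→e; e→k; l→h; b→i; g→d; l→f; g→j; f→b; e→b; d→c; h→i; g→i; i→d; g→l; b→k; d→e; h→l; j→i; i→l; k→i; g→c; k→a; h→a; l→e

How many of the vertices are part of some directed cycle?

A vertex is on a directed cycle iff it belongs to a strongly connected component of size ≥ 2 (or has a self-loop).
The vertices on cycles are {b, d, e, f, h, i, k, l} — 8 in total.

8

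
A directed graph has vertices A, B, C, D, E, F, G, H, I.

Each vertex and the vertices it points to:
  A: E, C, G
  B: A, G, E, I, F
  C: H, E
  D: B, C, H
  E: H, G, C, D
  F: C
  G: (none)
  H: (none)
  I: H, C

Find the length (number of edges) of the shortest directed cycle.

2

For each vertex v, BFS finds the shortest path from v back to v.
The shortest such closed walk is E → C → E, length 2.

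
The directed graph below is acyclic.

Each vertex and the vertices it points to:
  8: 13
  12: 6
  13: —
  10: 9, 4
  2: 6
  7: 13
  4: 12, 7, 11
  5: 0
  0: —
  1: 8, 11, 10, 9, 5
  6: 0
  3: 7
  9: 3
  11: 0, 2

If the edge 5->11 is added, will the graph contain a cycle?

Adding 5→11 creates a cycle iff 11 can already reach 5.
Explore from 11: no path reaches 5. The graph stays acyclic.

No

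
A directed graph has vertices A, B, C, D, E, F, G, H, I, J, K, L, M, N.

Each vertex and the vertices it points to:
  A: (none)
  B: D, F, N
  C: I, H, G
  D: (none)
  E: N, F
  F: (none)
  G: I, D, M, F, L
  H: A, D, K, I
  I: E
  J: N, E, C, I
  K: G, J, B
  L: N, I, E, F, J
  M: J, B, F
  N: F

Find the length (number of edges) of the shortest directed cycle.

For each vertex v, BFS finds the shortest path from v back to v.
The shortest such closed walk is C → H → K → J → C, length 4.

4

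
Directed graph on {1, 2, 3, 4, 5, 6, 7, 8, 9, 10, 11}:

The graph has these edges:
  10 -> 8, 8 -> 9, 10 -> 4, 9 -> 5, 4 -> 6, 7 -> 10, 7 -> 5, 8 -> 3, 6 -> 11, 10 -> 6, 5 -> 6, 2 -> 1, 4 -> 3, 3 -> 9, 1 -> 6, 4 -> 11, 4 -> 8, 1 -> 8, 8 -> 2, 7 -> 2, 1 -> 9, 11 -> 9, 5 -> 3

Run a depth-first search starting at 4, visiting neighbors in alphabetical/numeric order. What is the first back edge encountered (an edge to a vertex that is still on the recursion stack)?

DFS from 4 (visiting neighbors in alphabetical/numeric order); mark gray on enter, black on exit:
4 gray
  3 gray
    9 gray
      5 gray
        5→3: 3 is gray → back edge
First back edge: 5 → 3.

5->3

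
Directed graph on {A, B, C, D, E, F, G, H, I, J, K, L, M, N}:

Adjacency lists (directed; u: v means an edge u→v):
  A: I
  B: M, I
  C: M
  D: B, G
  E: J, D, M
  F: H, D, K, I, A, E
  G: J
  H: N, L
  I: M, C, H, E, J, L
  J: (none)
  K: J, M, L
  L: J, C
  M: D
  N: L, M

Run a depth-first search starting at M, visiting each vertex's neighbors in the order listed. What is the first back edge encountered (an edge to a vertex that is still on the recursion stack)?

B→M

DFS from M (visiting each vertex's neighbors in the order listed); mark gray on enter, black on exit:
M gray
  D gray
    B gray
      B→M: M is gray → back edge
First back edge: B → M.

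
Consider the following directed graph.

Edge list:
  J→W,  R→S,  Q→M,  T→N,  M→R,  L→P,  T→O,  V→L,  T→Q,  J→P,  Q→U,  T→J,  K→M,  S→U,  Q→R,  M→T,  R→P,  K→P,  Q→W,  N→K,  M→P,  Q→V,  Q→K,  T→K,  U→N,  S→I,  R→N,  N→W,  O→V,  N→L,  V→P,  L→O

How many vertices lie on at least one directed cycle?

11

A vertex is on a directed cycle iff it belongs to a strongly connected component of size ≥ 2 (or has a self-loop).
The vertices on cycles are {K, L, M, N, O, Q, R, S, T, U, V} — 11 in total.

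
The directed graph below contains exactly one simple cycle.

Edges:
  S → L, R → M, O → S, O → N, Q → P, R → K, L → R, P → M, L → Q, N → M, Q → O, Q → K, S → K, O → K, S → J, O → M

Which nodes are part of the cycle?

L, O, Q, S

DFS with gray/black marking from S:
S gray
  J gray
  J black
  L gray
    R gray
      K gray
      K black
      M gray
      M black
    R black
    Q gray
      O gray
        O→K: K black — skip
        N gray
          N→M: M black — skip
        N black
        O→S: S is gray → back edge
Back edge closes the cycle S → L → Q → O → S; its vertices are {L, O, Q, S}.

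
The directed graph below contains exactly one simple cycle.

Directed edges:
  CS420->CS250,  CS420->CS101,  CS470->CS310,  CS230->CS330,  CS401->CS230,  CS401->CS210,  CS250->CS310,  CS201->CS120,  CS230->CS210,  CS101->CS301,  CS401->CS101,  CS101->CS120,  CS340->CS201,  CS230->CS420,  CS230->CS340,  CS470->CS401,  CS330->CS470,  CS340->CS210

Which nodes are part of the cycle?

CS230, CS330, CS401, CS470

DFS with gray/black marking from CS230:
CS230 gray
  CS210 gray
  CS210 black
  CS340 gray
    CS340→CS210: CS210 black — skip
    CS201 gray
      CS120 gray
      CS120 black
    CS201 black
  CS340 black
  CS420 gray
    CS101 gray
      CS101→CS120: CS120 black — skip
      CS301 gray
      CS301 black
    CS101 black
    CS250 gray
      CS310 gray
      CS310 black
    CS250 black
  CS420 black
  CS330 gray
    CS470 gray
      CS470→CS310: CS310 black — skip
      CS401 gray
        CS401→CS210: CS210 black — skip
        CS401→CS101: CS101 black — skip
        CS401→CS230: CS230 is gray → back edge
Back edge closes the cycle CS230 → CS330 → CS470 → CS401 → CS230; its vertices are {CS230, CS330, CS401, CS470}.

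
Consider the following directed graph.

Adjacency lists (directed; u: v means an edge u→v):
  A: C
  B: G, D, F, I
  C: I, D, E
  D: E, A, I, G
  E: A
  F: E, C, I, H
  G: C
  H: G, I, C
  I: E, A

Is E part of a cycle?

E is on a cycle iff E can reach itself via ≥1 edge.
E → A → C → E — yes.

Yes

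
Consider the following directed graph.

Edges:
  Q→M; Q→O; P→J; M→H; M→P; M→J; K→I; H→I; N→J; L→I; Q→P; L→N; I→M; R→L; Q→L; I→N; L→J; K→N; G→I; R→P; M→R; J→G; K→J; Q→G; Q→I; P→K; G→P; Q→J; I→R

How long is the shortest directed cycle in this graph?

For each vertex v, BFS finds the shortest path from v back to v.
The shortest such closed walk is M → H → I → M, length 3.

3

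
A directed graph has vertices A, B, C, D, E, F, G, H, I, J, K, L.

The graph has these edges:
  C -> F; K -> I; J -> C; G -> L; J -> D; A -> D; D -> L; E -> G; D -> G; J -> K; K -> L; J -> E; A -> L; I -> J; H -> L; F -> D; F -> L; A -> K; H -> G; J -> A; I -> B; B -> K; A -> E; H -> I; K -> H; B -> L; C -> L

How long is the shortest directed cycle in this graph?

3

For each vertex v, BFS finds the shortest path from v back to v.
The shortest such closed walk is I → J → K → I, length 3.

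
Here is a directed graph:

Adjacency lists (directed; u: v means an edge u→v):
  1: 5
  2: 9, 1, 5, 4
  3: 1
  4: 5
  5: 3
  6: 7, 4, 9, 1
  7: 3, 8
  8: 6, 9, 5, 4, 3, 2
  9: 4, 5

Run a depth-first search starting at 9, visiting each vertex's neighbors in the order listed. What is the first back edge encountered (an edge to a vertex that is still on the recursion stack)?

1->5

DFS from 9 (visiting each vertex's neighbors in the order listed); mark gray on enter, black on exit:
9 gray
  4 gray
    5 gray
      3 gray
        1 gray
          1→5: 5 is gray → back edge
First back edge: 1 → 5.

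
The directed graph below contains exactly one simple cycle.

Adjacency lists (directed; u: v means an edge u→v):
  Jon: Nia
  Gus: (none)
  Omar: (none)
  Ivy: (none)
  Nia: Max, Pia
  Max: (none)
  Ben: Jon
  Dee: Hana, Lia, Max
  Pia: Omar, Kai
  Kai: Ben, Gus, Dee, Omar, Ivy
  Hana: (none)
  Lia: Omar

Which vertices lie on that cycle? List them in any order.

Ben, Jon, Kai, Nia, Pia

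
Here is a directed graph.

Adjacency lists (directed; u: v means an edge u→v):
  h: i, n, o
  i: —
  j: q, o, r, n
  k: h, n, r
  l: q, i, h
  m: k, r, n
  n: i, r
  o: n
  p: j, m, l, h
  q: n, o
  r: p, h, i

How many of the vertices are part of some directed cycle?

10

A vertex is on a directed cycle iff it belongs to a strongly connected component of size ≥ 2 (or has a self-loop).
The vertices on cycles are {h, j, k, l, m, n, o, p, q, r} — 10 in total.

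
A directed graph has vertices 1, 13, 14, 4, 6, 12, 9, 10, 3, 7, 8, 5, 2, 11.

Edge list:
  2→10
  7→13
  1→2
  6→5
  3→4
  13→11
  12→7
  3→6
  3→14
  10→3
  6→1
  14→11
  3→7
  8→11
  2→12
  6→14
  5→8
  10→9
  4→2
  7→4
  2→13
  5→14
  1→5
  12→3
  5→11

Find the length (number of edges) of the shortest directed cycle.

For each vertex v, BFS finds the shortest path from v back to v.
The shortest such closed walk is 12 → 7 → 4 → 2 → 12, length 4.

4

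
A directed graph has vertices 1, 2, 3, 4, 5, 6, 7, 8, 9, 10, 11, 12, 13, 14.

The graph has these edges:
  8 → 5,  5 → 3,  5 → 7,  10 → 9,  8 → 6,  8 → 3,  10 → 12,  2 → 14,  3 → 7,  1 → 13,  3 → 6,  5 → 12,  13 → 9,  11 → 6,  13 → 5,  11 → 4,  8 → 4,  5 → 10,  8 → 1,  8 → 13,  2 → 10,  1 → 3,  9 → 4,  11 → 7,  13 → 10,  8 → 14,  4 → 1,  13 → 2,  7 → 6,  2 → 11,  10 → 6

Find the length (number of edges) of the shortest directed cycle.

4

For each vertex v, BFS finds the shortest path from v back to v.
The shortest such closed walk is 13 → 9 → 4 → 1 → 13, length 4.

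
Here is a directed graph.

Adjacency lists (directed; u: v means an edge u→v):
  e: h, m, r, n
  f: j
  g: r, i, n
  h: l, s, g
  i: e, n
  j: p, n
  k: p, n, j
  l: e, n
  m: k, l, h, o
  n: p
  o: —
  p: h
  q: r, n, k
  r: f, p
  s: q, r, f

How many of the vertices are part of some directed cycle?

14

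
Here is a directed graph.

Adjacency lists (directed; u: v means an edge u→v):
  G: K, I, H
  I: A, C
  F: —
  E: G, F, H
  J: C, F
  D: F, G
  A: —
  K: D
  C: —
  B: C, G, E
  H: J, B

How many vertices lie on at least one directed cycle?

A vertex is on a directed cycle iff it belongs to a strongly connected component of size ≥ 2 (or has a self-loop).
The vertices on cycles are {B, D, E, G, H, K} — 6 in total.

6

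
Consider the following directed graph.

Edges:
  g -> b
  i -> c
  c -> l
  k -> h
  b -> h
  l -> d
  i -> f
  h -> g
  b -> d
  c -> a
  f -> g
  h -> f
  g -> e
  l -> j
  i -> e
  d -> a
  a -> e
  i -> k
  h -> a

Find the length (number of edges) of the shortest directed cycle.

3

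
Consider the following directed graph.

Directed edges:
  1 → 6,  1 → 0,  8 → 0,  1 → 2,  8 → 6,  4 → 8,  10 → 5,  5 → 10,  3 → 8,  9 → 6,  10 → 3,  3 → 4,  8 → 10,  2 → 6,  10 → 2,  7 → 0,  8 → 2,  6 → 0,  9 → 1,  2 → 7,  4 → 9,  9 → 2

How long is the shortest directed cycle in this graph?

2

For each vertex v, BFS finds the shortest path from v back to v.
The shortest such closed walk is 10 → 5 → 10, length 2.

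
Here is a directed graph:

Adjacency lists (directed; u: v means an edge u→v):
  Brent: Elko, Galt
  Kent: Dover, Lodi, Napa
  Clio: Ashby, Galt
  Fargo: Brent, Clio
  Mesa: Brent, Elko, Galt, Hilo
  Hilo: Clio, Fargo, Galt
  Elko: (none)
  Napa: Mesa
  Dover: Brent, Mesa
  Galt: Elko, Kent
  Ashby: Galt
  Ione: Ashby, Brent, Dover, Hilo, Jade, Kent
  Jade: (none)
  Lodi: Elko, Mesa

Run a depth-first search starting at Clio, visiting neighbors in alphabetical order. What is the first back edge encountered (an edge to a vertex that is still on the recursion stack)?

Brent→Galt

DFS from Clio (visiting neighbors in alphabetical order); mark gray on enter, black on exit:
Clio gray
  Ashby gray
    Galt gray
      Elko gray
      Elko black
      Kent gray
        Dover gray
          Brent gray
            Brent→Elko: Elko black — skip
            Brent→Galt: Galt is gray → back edge
First back edge: Brent → Galt.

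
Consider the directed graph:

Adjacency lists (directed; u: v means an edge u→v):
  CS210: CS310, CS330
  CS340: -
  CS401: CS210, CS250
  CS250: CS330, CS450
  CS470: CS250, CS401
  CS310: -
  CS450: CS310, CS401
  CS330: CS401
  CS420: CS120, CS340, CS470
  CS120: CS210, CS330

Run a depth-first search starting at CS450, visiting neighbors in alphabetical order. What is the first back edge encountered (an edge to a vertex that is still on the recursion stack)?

CS330→CS401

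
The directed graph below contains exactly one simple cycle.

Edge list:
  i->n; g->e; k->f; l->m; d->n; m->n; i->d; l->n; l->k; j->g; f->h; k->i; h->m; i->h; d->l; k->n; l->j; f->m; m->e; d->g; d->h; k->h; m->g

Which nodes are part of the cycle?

d, i, k, l

DFS with gray/black marking from d:
d gray
  g gray
    e gray
    e black
  g black
  l gray
    n gray
    n black
    m gray
      m→g: g black — skip
      m→n: n black — skip
      m→e: e black — skip
    m black
    k gray
      k→n: n black — skip
      h gray
        h→m: m black — skip
      h black
      i gray
        i→d: d is gray → back edge
Back edge closes the cycle d → l → k → i → d; its vertices are {d, i, k, l}.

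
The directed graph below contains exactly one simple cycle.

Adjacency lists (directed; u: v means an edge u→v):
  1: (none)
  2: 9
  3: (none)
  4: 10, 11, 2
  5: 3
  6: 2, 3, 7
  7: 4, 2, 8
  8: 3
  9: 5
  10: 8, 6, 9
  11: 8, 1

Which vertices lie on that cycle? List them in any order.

4, 6, 7, 10

DFS with gray/black marking from 4:
4 gray
  10 gray
    8 gray
      3 gray
      3 black
    8 black
    6 gray
      2 gray
        9 gray
          5 gray
            5→3: 3 black — skip
          5 black
        9 black
      2 black
      6→3: 3 black — skip
      7 gray
        7→4: 4 is gray → back edge
Back edge closes the cycle 4 → 10 → 6 → 7 → 4; its vertices are {4, 6, 7, 10}.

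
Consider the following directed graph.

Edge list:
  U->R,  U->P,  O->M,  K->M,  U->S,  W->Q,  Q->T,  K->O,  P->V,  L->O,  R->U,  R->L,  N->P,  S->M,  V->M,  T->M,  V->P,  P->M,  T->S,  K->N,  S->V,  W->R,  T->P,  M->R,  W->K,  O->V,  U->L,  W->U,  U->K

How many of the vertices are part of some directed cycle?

10

A vertex is on a directed cycle iff it belongs to a strongly connected component of size ≥ 2 (or has a self-loop).
The vertices on cycles are {K, L, M, N, O, P, R, S, U, V} — 10 in total.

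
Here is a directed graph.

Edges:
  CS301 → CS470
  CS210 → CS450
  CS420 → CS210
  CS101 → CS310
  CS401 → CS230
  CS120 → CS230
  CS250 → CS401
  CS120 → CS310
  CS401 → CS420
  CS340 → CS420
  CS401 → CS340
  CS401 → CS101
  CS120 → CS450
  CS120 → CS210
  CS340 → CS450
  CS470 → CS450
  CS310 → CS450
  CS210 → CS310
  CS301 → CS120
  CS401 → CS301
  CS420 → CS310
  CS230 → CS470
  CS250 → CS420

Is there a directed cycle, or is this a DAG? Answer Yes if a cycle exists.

No

DFS with white/gray/black marking, starting from CS340:
CS340 gray
  CS450 gray
  CS450 black
  CS420 gray
    CS210 gray
      CS210→CS450: CS450 black — skip
      CS310 gray
        CS310→CS450: CS450 black — skip
      CS310 black
    CS210 black
    CS420→CS310: CS310 black — skip
  CS420 black
CS340 black
CS120 gray
  CS120→CS450: CS450 black — skip
  CS120→CS310: CS310 black — skip
  CS230 gray
    CS470 gray
      CS470→CS450: CS450 black — skip
    CS470 black
  CS230 black
  CS120→CS210: CS210 black — skip
CS120 black
CS101 gray
  CS101→CS310: CS310 black — skip
CS101 black
CS250 gray
  CS250→CS420: CS420 black — skip
  CS401 gray
    CS401→CS420: CS420 black — skip
    CS401→CS340: CS340 black — skip
    CS401→CS101: CS101 black — skip
    CS301 gray
      CS301→CS470: CS470 black — skip
      CS301→CS120: CS120 black — skip
    CS301 black
    CS401→CS230: CS230 black — skip
  CS401 black
CS250 black
Every edge goes to a white or black vertex — no back edge, so the graph is acyclic.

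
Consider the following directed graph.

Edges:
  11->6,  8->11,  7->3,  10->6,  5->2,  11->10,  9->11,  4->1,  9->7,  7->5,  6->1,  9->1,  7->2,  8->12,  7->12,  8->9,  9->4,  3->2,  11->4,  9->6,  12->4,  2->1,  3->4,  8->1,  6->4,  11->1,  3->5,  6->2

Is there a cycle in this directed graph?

No

DFS with white/gray/black marking, starting from 6:
6 gray
  2 gray
    1 gray
    1 black
  2 black
  4 gray
    4→1: 1 black — skip
  4 black
  6→1: 1 black — skip
6 black
11 gray
  11→1: 1 black — skip
  10 gray
    10→6: 6 black — skip
  10 black
  11→6: 6 black — skip
  11→4: 4 black — skip
11 black
7 gray
  7→2: 2 black — skip
  5 gray
    5→2: 2 black — skip
  5 black
  12 gray
    12→4: 4 black — skip
  12 black
  3 gray
    3→2: 2 black — skip
    3→5: 5 black — skip
    3→4: 4 black — skip
  3 black
7 black
9 gray
  9→7: 7 black — skip
  9→1: 1 black — skip
  9→6: 6 black — skip
  9→4: 4 black — skip
  9→11: 11 black — skip
9 black
8 gray
  8→12: 12 black — skip
  8→1: 1 black — skip
  8→11: 11 black — skip
  8→9: 9 black — skip
8 black
Every edge goes to a white or black vertex — no back edge, so the graph is acyclic.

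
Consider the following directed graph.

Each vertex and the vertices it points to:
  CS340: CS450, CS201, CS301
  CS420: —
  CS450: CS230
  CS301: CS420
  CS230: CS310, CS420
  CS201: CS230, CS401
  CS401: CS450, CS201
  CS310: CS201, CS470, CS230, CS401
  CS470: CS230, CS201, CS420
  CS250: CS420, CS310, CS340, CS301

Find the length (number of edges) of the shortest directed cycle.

For each vertex v, BFS finds the shortest path from v back to v.
The shortest such closed walk is CS310 → CS230 → CS310, length 2.

2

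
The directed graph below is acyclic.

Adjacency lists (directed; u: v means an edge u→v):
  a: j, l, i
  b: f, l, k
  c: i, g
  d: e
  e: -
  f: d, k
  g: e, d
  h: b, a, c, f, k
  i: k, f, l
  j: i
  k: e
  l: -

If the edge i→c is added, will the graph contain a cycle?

Yes

Adding i→c creates a cycle iff c can already reach i.
Path from c: c → i.
So c → … → i → c is a cycle.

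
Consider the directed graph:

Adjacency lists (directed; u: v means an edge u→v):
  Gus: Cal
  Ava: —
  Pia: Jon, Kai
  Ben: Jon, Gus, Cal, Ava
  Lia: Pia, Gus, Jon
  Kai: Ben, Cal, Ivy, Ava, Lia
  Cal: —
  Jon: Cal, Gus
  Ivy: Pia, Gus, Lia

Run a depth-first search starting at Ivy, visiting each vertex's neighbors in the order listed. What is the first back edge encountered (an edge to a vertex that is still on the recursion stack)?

DFS from Ivy (visiting each vertex's neighbors in the order listed); mark gray on enter, black on exit:
Ivy gray
  Pia gray
    Jon gray
      Cal gray
      Cal black
      Gus gray
        Gus→Cal: Cal black — skip
      Gus black
    Jon black
    Kai gray
      Ben gray
        Ben→Jon: Jon black — skip
        Ben→Gus: Gus black — skip
        Ben→Cal: Cal black — skip
        Ava gray
        Ava black
      Ben black
      Kai→Cal: Cal black — skip
      Kai→Ivy: Ivy is gray → back edge
First back edge: Kai → Ivy.

Kai->Ivy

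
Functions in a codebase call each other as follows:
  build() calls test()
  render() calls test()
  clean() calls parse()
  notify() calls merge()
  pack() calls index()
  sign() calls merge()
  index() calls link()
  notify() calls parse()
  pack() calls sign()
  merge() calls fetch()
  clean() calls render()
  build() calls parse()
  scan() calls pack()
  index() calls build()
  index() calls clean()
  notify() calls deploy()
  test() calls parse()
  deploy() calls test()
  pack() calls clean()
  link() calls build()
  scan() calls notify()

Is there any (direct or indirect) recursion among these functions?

No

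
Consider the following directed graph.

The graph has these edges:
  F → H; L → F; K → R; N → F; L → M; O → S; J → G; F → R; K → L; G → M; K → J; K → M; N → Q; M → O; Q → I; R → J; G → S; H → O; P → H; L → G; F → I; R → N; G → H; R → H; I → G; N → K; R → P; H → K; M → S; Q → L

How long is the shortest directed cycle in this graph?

3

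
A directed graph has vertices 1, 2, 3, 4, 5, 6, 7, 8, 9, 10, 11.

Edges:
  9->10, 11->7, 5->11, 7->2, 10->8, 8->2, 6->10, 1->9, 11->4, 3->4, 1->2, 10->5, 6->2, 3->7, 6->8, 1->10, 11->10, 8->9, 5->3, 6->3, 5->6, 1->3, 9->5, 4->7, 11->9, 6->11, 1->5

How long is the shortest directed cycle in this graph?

For each vertex v, BFS finds the shortest path from v back to v.
The shortest such closed walk is 5 → 11 → 9 → 5, length 3.

3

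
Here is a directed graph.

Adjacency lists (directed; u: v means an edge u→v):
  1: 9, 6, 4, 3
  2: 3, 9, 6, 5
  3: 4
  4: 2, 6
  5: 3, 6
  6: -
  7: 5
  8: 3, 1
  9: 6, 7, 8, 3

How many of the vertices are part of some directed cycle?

8

A vertex is on a directed cycle iff it belongs to a strongly connected component of size ≥ 2 (or has a self-loop).
The vertices on cycles are {1, 2, 3, 4, 5, 7, 8, 9} — 8 in total.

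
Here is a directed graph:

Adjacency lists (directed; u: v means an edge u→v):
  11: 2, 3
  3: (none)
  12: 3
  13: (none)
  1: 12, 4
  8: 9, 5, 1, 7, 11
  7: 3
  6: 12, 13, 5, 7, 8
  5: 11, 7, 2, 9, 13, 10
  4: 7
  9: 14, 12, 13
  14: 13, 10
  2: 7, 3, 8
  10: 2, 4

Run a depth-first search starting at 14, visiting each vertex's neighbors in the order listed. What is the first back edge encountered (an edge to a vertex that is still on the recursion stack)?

9->14

DFS from 14 (visiting each vertex's neighbors in the order listed); mark gray on enter, black on exit:
14 gray
  13 gray
  13 black
  10 gray
    2 gray
      7 gray
        3 gray
        3 black
      7 black
      2→3: 3 black — skip
      8 gray
        9 gray
          9→14: 14 is gray → back edge
First back edge: 9 → 14.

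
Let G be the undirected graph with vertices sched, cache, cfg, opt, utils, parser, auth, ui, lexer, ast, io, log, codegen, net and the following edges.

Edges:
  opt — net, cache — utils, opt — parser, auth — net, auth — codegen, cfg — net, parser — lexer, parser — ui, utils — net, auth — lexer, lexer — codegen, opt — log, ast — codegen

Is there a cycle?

DFS, tracking each vertex's parent; an edge to a visited non-parent vertex closes a cycle.
Start from log:
visit log (parent –)
  visit opt (parent log)
    visit parser (parent opt)
      parser–opt: parent, skip
      visit ui (parent parser)
        ui–parser: parent, skip
      visit lexer (parent parser)
        lexer–parser: parent, skip
        visit auth (parent lexer)
          visit net (parent auth)
            net–opt: opt visited and ≠ parent → cycle
Cycle: opt – parser – lexer – auth – net – opt.

Yes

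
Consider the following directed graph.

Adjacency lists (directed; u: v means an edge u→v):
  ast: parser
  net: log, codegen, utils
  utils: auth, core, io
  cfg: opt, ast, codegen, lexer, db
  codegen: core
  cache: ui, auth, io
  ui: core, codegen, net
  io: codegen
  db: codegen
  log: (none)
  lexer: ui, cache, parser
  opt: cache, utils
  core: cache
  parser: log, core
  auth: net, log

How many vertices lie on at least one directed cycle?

8

A vertex is on a directed cycle iff it belongs to a strongly connected component of size ≥ 2 (or has a self-loop).
The vertices on cycles are {io, ui, net, auth, core, cache, utils, codegen} — 8 in total.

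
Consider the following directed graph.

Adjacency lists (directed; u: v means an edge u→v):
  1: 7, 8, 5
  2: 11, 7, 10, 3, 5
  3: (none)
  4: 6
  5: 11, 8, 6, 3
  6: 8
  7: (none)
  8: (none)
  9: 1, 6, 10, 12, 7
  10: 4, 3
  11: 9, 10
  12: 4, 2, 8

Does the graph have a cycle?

DFS with white/gray/black marking, starting from 11:
11 gray
  9 gray
    1 gray
      7 gray
      7 black
      8 gray
      8 black
      5 gray
        5→11: 11 is gray → back edge
Back edge found, so a cycle exists: 11 → 9 → 1 → 5 → 11.

Yes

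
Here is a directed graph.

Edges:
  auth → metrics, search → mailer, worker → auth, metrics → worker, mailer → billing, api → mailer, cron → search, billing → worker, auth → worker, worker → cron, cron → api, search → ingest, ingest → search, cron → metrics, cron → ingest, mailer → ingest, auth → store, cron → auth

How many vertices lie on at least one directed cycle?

9

A vertex is on a directed cycle iff it belongs to a strongly connected component of size ≥ 2 (or has a self-loop).
The vertices on cycles are {api, auth, cron, ingest, mailer, search, worker, billing, metrics} — 9 in total.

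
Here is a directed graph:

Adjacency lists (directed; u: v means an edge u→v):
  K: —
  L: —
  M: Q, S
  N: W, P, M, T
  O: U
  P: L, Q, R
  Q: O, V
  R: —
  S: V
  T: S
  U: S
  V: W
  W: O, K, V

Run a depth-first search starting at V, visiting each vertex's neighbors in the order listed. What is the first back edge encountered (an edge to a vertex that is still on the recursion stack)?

DFS from V (visiting each vertex's neighbors in the order listed); mark gray on enter, black on exit:
V gray
  W gray
    O gray
      U gray
        S gray
          S→V: V is gray → back edge
First back edge: S → V.

S->V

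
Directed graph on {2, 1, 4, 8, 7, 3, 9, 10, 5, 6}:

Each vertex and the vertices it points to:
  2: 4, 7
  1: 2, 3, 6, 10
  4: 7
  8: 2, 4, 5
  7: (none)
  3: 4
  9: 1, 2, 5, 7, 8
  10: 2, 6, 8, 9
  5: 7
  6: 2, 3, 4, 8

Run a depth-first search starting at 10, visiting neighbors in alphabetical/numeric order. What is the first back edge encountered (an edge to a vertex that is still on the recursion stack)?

1→10

DFS from 10 (visiting neighbors in alphabetical/numeric order); mark gray on enter, black on exit:
10 gray
  2 gray
    4 gray
      7 gray
      7 black
    4 black
    2→7: 7 black — skip
  2 black
  6 gray
    6→2: 2 black — skip
    3 gray
      3→4: 4 black — skip
    3 black
    6→4: 4 black — skip
    8 gray
      8→2: 2 black — skip
      8→4: 4 black — skip
      5 gray
        5→7: 7 black — skip
      5 black
    8 black
  6 black
  10→8: 8 black — skip
  9 gray
    1 gray
      1→2: 2 black — skip
      1→3: 3 black — skip
      1→6: 6 black — skip
      1→10: 10 is gray → back edge
First back edge: 1 → 10.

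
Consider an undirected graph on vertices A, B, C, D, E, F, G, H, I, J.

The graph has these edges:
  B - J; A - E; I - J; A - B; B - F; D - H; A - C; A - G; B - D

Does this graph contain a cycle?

DFS, tracking each vertex's parent; an edge to a visited non-parent vertex closes a cycle.
Start from C:
visit C (parent –)
  visit A (parent C)
    visit B (parent A)
      visit D (parent B)
        D–B: parent, skip
        visit H (parent D)
          H–D: parent, skip
      B–A: parent, skip
      visit F (parent B)
        F–B: parent, skip
      visit J (parent B)
        visit I (parent J)
          I–J: parent, skip
        J–B: parent, skip
    A–C: parent, skip
    visit E (parent A)
      E–A: parent, skip
    visit G (parent A)
      G–A: parent, skip
No non-parent visited neighbor found — the graph is a forest.

No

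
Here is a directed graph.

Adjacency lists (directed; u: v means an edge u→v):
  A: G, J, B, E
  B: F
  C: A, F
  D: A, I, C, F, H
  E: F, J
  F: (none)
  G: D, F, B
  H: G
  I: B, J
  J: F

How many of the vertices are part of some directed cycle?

A vertex is on a directed cycle iff it belongs to a strongly connected component of size ≥ 2 (or has a self-loop).
The vertices on cycles are {A, C, D, G, H} — 5 in total.

5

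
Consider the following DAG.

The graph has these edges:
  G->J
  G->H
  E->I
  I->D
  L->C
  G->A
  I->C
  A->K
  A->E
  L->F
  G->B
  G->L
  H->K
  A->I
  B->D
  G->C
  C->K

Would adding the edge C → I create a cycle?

Adding C→I creates a cycle iff I can already reach C.
Path from I: I → C.
So I → … → C → I is a cycle.

Yes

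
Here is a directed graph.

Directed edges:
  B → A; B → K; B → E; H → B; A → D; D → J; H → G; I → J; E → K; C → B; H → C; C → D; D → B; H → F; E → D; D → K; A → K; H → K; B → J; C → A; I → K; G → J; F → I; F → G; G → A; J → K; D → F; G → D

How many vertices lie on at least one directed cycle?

A vertex is on a directed cycle iff it belongs to a strongly connected component of size ≥ 2 (or has a self-loop).
The vertices on cycles are {A, B, D, E, F, G} — 6 in total.

6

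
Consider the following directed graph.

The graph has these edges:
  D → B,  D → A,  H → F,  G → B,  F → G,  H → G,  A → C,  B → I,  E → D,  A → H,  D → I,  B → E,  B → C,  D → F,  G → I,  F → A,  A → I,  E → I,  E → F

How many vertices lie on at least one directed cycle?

A vertex is on a directed cycle iff it belongs to a strongly connected component of size ≥ 2 (or has a self-loop).
The vertices on cycles are {A, B, D, E, F, G, H} — 7 in total.

7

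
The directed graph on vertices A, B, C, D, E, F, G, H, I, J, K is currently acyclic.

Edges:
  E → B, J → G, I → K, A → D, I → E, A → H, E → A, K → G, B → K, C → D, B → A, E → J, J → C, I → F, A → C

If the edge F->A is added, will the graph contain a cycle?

No

Adding F→A creates a cycle iff A can already reach F.
Explore from A: no path reaches F. The graph stays acyclic.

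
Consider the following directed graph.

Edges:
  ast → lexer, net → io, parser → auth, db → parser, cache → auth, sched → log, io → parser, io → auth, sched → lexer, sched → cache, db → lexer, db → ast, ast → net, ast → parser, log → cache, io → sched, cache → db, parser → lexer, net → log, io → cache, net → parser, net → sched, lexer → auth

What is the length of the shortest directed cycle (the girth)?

5

For each vertex v, BFS finds the shortest path from v back to v.
The shortest such closed walk is ast → net → sched → cache → db → ast, length 5.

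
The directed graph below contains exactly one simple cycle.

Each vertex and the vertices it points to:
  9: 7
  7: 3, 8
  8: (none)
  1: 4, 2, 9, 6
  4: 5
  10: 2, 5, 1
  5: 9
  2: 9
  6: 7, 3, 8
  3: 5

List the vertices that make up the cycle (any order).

DFS with gray/black marking from 9:
9 gray
  7 gray
    3 gray
      5 gray
        5→9: 9 is gray → back edge
Back edge closes the cycle 9 → 7 → 3 → 5 → 9; its vertices are {3, 5, 7, 9}.

3, 5, 7, 9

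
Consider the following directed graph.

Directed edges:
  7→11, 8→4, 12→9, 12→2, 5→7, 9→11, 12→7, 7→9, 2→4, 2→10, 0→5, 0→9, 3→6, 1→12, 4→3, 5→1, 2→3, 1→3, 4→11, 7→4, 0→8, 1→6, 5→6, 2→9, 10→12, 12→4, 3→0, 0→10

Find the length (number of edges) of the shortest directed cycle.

For each vertex v, BFS finds the shortest path from v back to v.
The shortest such closed walk is 12 → 2 → 10 → 12, length 3.

3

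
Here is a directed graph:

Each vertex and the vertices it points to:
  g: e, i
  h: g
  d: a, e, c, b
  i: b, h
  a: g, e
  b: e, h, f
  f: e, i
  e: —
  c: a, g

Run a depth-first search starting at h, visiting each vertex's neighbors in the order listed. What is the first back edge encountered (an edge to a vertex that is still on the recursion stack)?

DFS from h (visiting each vertex's neighbors in the order listed); mark gray on enter, black on exit:
h gray
  g gray
    e gray
    e black
    i gray
      b gray
        b→e: e black — skip
        b→h: h is gray → back edge
First back edge: b → h.

b->h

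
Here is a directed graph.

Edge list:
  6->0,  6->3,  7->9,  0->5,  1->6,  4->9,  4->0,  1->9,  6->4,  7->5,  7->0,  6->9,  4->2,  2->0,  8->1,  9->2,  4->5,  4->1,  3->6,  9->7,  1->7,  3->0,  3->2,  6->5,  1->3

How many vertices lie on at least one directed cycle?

6

A vertex is on a directed cycle iff it belongs to a strongly connected component of size ≥ 2 (or has a self-loop).
The vertices on cycles are {1, 3, 4, 6, 7, 9} — 6 in total.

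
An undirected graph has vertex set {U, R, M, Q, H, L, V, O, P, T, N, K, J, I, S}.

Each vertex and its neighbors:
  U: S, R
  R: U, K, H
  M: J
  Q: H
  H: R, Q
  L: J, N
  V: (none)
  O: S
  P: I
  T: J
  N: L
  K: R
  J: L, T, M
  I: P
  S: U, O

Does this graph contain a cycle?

DFS, tracking each vertex's parent; an edge to a visited non-parent vertex closes a cycle.
Start from M:
visit M (parent –)
  visit J (parent M)
    visit L (parent J)
      L–J: parent, skip
      visit N (parent L)
        N–L: parent, skip
    visit T (parent J)
      T–J: parent, skip
    J–M: parent, skip
visit U (parent –)
  visit S (parent U)
    S–U: parent, skip
    visit O (parent S)
      O–S: parent, skip
  visit R (parent U)
    R–U: parent, skip
    visit K (parent R)
      K–R: parent, skip
    visit H (parent R)
      H–R: parent, skip
      visit Q (parent H)
        Q–H: parent, skip
visit V (parent –)
visit P (parent –)
  visit I (parent P)
    I–P: parent, skip
No non-parent visited neighbor found — the graph is a forest.

No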